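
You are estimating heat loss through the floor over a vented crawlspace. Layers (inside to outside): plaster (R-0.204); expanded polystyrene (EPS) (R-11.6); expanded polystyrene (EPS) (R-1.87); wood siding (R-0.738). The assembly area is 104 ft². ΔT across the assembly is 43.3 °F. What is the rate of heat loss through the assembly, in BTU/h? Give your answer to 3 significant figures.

312 BTU/h

R_total = 0.204 + 11.6 + 1.87 + 0.738 = 14.41 ft²·°F·h/BTU
Q = A·ΔT/R = 104 × 43.3 / 14.41 = 312.5 BTU/h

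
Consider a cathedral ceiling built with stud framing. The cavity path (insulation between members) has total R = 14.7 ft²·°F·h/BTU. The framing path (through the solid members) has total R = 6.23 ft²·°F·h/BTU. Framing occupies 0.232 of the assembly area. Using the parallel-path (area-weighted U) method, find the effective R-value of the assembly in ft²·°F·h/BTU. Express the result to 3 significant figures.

11.2 ft²·°F·h/BTU

U_eff = 0.768/14.7 + 0.232/6.23 = 0.05224 + 0.03724 = 0.08948
R_eff = 1/U_eff = 11.18 ft²·°F·h/BTU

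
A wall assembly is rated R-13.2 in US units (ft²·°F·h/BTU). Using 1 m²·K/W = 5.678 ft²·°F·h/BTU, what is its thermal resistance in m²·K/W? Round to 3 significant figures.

R_SI = 13.2/5.678 = 2.325

2.32 m²·K/W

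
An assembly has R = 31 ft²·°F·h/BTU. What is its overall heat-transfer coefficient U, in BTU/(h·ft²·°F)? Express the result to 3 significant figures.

0.0323 BTU/(h·ft²·°F)

U = 1/R = 1/31 = 0.03226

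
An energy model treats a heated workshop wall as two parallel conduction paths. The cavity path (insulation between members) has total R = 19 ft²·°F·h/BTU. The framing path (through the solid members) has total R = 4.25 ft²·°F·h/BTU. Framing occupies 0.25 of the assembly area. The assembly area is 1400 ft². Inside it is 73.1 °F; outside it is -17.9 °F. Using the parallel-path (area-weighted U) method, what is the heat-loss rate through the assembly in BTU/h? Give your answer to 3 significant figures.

12500 BTU/h

U_eff = 0.75/19 + 0.25/4.25 = 0.03947 + 0.05882 = 0.0983
R_eff = 1/U_eff = 10.17 ft²·°F·h/BTU
Q = 1400 × (73.1 − (-17.9)) / 10.17 = 12520 BTU/h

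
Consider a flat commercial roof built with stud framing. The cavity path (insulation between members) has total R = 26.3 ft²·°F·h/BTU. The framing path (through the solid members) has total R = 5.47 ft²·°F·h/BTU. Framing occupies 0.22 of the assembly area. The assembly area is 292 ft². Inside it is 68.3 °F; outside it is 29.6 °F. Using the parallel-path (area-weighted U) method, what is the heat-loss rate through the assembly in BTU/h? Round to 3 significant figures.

U_eff = 0.78/26.3 + 0.22/5.47 = 0.02966 + 0.04022 = 0.06988
R_eff = 1/U_eff = 14.31 ft²·°F·h/BTU
Q = 292 × (68.3 − 29.6) / 14.31 = 789.6 BTU/h

790 BTU/h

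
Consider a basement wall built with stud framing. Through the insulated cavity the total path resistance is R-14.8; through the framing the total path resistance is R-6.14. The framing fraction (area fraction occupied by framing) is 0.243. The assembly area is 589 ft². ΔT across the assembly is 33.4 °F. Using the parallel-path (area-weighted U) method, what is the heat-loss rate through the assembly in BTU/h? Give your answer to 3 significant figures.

U_eff = 0.757/14.8 + 0.243/6.14 = 0.05115 + 0.03958 = 0.09073
R_eff = 1/U_eff = 11.02 ft²·°F·h/BTU
Q = 589 × 33.4 / 11.02 = 1785 BTU/h

1780 BTU/h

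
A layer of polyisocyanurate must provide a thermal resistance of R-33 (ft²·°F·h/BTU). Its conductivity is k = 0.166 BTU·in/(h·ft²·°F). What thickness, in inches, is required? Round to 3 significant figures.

5.48 in

L = R × k = 33 × 0.166 = 5.478 in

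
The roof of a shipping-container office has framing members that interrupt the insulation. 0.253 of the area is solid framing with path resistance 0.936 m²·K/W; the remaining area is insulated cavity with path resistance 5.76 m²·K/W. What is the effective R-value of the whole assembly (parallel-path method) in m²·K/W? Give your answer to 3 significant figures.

2.50 m²·K/W

U_eff = 0.747/5.76 + 0.253/0.936 = 0.1297 + 0.2703 = 0.4
R_eff = 1/U_eff = 2.5 m²·K/W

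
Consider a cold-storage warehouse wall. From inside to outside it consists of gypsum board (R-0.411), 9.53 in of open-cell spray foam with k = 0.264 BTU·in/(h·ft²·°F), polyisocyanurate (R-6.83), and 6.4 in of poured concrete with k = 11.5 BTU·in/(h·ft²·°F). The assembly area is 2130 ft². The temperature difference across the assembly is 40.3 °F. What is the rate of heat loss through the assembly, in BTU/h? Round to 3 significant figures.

9.53/0.264 = 36.1
6.4/11.5 = 0.5565
R_total = 0.411 + 36.1 + 6.83 + 0.5565 = 43.9 ft²·°F·h/BTU
Q = A·ΔT/R = 2130 × 40.3 / 43.9 = 1956 BTU/h

1960 BTU/h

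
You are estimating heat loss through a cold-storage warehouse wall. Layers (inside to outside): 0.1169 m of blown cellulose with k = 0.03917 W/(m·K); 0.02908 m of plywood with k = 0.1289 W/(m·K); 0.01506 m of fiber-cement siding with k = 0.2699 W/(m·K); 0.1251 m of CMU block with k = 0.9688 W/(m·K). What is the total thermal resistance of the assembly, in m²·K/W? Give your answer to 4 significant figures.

3.395 m²·K/W

0.1169/0.03917 = 2.9844
0.02908/0.1289 = 0.2256
0.01506/0.2699 = 0.055798
0.1251/0.9688 = 0.12913
R_total = 2.9844 + 0.2256 + 0.055798 + 0.12913 = 3.395 m²·K/W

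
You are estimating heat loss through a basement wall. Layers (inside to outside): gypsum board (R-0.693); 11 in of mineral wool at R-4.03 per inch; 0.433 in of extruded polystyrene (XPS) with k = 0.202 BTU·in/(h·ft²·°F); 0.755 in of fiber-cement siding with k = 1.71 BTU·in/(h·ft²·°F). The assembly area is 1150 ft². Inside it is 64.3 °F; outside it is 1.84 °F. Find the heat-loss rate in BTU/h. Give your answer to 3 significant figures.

1510 BTU/h

11 × 4.03 = 44.33
0.433/0.202 = 2.144
0.755/1.71 = 0.4415
R_total = 0.693 + 44.33 + 2.144 + 0.4415 = 47.61 ft²·°F·h/BTU
Q = A·ΔT/R = 1150 × (64.3 − 1.84) / 47.61 = 1509 BTU/h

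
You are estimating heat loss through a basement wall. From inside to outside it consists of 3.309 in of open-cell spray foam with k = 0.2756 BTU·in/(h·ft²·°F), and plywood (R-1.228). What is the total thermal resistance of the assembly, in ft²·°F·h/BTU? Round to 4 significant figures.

3.309/0.2756 = 12.007
R_total = 12.007 + 1.228 = 13.235 ft²·°F·h/BTU

13.23 ft²·°F·h/BTU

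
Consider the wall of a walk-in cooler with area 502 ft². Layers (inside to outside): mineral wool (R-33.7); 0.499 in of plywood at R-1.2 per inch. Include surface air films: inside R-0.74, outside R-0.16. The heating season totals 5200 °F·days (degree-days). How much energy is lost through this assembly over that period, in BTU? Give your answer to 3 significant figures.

0.499 × 1.2 = 0.5988
R_total = 0.74 + 33.7 + 0.5988 + 0.16 = 35.2 ft²·°F·h/BTU
E = A × HDD × 24 / R = 502 × 5200 × 24 / 35.2 = 1780000 BTU

1780000 BTU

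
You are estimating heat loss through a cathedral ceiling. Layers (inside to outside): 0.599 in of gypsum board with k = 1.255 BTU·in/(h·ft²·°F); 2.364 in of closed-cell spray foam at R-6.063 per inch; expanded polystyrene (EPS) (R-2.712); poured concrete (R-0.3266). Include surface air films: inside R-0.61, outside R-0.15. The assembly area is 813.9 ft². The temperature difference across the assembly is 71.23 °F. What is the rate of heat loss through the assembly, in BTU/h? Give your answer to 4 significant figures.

0.599/1.255 = 0.47729
2.364 × 6.063 = 14.333
R_total = 0.61 + 0.47729 + 14.333 + 2.712 + 0.3266 + 0.15 = 18.609 ft²·°F·h/BTU
Q = A·ΔT/R = 813.9 × 71.23 / 18.609 = 3115.4 BTU/h

3115 BTU/h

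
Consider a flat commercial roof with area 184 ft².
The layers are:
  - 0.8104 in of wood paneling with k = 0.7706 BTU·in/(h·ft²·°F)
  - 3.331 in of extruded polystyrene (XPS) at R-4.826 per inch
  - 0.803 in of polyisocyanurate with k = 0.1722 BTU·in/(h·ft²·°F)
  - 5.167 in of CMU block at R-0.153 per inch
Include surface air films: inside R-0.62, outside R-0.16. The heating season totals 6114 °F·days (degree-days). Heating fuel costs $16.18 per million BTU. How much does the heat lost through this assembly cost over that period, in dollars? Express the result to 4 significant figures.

18.70 dollars

0.8104/0.7706 = 1.0516
3.331 × 4.826 = 16.075
0.803/0.1722 = 4.6632
5.167 × 0.153 = 0.79055
R_total = 0.62 + 1.0516 + 16.075 + 4.6632 + 0.79055 + 0.16 = 23.361 ft²·°F·h/BTU
E = A × HDD × 24 / R = 184 × 6114 × 24 / 23.361 = 1155800 BTU
Cost = 1155800/10⁶ × 16.18 = $18.7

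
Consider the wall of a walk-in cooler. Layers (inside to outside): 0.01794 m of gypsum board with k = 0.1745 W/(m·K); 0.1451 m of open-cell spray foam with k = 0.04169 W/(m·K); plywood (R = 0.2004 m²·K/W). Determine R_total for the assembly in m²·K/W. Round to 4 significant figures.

3.784 m²·K/W

0.01794/0.1745 = 0.10281
0.1451/0.04169 = 3.4805
R_total = 0.10281 + 3.4805 + 0.2004 = 3.7837 m²·K/W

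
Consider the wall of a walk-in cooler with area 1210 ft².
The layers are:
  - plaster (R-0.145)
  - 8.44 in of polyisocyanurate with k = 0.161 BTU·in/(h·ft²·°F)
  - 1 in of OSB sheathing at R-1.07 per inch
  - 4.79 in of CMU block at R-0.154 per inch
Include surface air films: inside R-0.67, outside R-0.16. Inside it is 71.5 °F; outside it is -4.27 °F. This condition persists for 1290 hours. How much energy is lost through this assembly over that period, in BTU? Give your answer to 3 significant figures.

8.44/0.161 = 52.42
1 × 1.07 = 1.07
4.79 × 0.154 = 0.7377
R_total = 0.67 + 0.145 + 52.42 + 1.07 + 0.7377 + 0.16 = 55.21 ft²·°F·h/BTU
Q = 1210 × (71.5 − (-4.27)) / 55.21 = 1661 BTU/h
E = 1661 × 1290 = 2142000 BTU

2140000 BTU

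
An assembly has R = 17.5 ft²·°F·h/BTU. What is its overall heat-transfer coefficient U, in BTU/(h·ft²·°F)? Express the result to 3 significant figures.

U = 1/R = 1/17.5 = 0.05714

0.0571 BTU/(h·ft²·°F)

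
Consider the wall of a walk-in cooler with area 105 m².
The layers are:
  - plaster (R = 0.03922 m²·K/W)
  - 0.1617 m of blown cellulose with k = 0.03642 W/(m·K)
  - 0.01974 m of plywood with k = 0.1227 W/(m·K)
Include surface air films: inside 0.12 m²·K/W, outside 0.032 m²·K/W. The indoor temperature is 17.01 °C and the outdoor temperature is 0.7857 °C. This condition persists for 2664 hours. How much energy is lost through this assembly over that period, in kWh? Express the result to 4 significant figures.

947.1 kWh

0.1617/0.03642 = 4.4399
0.01974/0.1227 = 0.16088
R_total = 0.12 + 0.03922 + 4.4399 + 0.16088 + 0.032 = 4.792 m²·K/W
Q = 105 × (17.01 − 0.7857) / 4.792 = 355.5 W
E = 355.5 W × 2664 h / 1000 = 947.06 kWh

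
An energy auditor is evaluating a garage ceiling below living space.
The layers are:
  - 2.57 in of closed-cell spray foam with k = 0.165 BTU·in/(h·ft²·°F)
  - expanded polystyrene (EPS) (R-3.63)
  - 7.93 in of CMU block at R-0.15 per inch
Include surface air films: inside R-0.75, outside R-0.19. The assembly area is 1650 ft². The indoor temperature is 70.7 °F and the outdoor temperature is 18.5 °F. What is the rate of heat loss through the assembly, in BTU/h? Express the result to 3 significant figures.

4040 BTU/h

2.57/0.165 = 15.58
7.93 × 0.15 = 1.19
R_total = 0.75 + 15.58 + 3.63 + 1.19 + 0.19 = 21.34 ft²·°F·h/BTU
Q = A·ΔT/R = 1650 × (70.7 − 18.5) / 21.34 = 4037 BTU/h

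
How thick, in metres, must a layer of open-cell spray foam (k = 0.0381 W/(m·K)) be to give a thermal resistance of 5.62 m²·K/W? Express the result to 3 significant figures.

L = R·k = 5.62 × 0.0381 = 0.2141 m

0.214 m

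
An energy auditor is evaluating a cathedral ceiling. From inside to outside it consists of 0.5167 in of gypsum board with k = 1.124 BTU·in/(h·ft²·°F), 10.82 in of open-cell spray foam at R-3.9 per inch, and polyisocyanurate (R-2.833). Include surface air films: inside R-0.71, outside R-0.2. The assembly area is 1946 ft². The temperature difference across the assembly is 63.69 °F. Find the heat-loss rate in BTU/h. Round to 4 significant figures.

2671 BTU/h

0.5167/1.124 = 0.4597
10.82 × 3.9 = 42.198
R_total = 0.71 + 0.4597 + 42.198 + 2.833 + 0.2 = 46.401 ft²·°F·h/BTU
Q = A·ΔT/R = 1946 × 63.69 / 46.401 = 2671.1 BTU/h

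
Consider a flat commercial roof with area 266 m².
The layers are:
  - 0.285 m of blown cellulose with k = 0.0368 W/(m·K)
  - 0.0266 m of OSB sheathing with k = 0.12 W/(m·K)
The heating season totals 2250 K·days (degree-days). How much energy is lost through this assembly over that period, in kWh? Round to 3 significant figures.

1800 kWh

0.285/0.0368 = 7.745
0.0266/0.12 = 0.2217
R_total = 7.745 + 0.2217 = 7.966 m²·K/W
E = A × HDD × 24 / R / 1000 = 266 × 2250 × 24 / 7.966 / 1000 = 1803 kWh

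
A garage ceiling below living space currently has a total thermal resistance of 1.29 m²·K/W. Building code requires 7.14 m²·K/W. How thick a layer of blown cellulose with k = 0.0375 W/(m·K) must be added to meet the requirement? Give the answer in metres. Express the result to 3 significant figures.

ΔR = 7.14 − 1.29 = 5.85 m²·K/W
L = ΔR × k = 5.85 × 0.0375 = 0.2194 m

0.219 m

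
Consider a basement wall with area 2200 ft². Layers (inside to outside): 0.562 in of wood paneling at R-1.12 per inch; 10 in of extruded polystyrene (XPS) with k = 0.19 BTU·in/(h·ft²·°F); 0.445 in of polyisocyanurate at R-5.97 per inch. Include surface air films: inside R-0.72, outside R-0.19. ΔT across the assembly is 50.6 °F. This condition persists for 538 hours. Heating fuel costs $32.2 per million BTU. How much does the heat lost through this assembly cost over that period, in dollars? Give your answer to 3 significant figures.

33.9 dollars

0.562 × 1.12 = 0.6294
10/0.19 = 52.63
0.445 × 5.97 = 2.657
R_total = 0.72 + 0.6294 + 52.63 + 2.657 + 0.19 = 56.83 ft²·°F·h/BTU
Q = 2200 × 50.6 / 56.83 = 1959 BTU/h
E = 1959 × 538 = 1054000 BTU
Cost = 1054000/10⁶ × 32.2 = $33.94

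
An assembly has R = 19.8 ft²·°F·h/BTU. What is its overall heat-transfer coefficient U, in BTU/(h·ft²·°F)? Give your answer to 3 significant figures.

U = 1/R = 1/19.8 = 0.05051

0.0505 BTU/(h·ft²·°F)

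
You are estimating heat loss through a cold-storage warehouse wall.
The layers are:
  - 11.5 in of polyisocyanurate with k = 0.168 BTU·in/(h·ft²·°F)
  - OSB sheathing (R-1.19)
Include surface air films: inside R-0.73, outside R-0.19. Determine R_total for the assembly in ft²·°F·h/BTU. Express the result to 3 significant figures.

70.6 ft²·°F·h/BTU

11.5/0.168 = 68.45
R_total = 0.73 + 68.45 + 1.19 + 0.19 = 70.56 ft²·°F·h/BTU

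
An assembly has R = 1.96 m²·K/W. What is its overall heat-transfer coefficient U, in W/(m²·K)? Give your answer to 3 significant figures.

0.510 W/(m²·K)

U = 1/R = 1/1.96 = 0.5102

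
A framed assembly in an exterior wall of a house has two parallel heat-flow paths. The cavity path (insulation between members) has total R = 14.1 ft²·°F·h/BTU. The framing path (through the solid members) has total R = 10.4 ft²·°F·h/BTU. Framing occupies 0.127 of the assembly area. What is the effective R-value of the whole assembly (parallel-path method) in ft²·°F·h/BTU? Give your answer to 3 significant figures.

U_eff = 0.873/14.1 + 0.127/10.4 = 0.06191 + 0.01221 = 0.07413
R_eff = 1/U_eff = 13.49 ft²·°F·h/BTU

13.5 ft²·°F·h/BTU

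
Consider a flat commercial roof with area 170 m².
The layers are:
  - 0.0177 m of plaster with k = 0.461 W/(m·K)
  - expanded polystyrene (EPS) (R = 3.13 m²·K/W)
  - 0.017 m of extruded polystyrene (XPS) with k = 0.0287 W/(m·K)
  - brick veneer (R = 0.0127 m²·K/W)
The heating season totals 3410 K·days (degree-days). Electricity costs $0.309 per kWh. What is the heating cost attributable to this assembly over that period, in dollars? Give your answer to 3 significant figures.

1140 dollars

0.0177/0.461 = 0.03839
0.017/0.0287 = 0.5923
R_total = 0.03839 + 3.13 + 0.5923 + 0.0127 = 3.773 m²·K/W
E = A × HDD × 24 / R / 1000 = 170 × 3410 × 24 / 3.773 / 1000 = 3687 kWh
Cost = 3687 × 0.309 = $1139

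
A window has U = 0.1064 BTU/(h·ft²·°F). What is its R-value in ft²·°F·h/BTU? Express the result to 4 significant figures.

R = 1/U = 1/0.1064 = 9.3985

9.398 ft²·°F·h/BTU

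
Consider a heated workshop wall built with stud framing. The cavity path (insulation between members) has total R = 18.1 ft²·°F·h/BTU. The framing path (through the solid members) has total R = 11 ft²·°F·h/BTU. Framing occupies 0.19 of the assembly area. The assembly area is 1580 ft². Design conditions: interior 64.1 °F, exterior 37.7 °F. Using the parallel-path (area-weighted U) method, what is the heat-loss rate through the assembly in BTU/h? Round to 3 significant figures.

2590 BTU/h

U_eff = 0.81/18.1 + 0.19/11 = 0.04475 + 0.01727 = 0.06202
R_eff = 1/U_eff = 16.12 ft²·°F·h/BTU
Q = 1580 × (64.1 − 37.7) / 16.12 = 2587 BTU/h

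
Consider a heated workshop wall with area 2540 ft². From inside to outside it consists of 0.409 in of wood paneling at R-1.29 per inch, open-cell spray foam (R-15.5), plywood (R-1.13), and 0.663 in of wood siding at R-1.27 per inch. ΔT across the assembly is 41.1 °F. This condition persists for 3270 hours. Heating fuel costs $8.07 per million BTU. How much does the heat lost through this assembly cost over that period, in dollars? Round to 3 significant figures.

153 dollars

0.409 × 1.29 = 0.5276
0.663 × 1.27 = 0.842
R_total = 0.5276 + 15.5 + 1.13 + 0.842 = 18 ft²·°F·h/BTU
Q = 2540 × 41.1 / 18 = 5800 BTU/h
E = 5800 × 3270 = 18970000 BTU
Cost = 18970000/10⁶ × 8.07 = $153.1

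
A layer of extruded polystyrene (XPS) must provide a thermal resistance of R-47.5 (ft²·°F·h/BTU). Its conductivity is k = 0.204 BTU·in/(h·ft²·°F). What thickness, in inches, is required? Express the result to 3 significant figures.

9.69 in

L = R × k = 47.5 × 0.204 = 9.69 in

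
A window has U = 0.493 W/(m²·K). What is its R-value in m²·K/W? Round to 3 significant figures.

2.03 m²·K/W

R = 1/U = 1/0.493 = 2.028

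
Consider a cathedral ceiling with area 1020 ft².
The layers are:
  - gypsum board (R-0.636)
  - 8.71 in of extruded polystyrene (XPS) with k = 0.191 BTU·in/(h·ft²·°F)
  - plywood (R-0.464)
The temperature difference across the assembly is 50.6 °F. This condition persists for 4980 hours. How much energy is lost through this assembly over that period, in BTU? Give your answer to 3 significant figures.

5500000 BTU

8.71/0.191 = 45.6
R_total = 0.636 + 45.6 + 0.464 = 46.7 ft²·°F·h/BTU
Q = 1020 × 50.6 / 46.7 = 1105 BTU/h
E = 1105 × 4980 = 5504000 BTU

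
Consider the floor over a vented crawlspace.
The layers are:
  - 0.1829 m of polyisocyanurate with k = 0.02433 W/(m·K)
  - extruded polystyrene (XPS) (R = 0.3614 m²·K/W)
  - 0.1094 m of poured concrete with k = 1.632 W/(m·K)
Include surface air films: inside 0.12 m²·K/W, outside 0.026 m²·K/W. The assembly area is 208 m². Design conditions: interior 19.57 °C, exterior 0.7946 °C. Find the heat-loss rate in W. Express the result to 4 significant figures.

0.1829/0.02433 = 7.5175
0.1094/1.632 = 0.067034
R_total = 0.12 + 7.5175 + 0.3614 + 0.067034 + 0.026 = 8.0919 m²·K/W
Q = A·ΔT/R = 208 × (19.57 − 0.7946) / 8.0919 = 482.62 W

482.6 W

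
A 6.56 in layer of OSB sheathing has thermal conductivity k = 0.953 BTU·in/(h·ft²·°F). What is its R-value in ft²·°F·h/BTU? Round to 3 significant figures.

R = L/k = 6.56/0.953 = 6.884 ft²·°F·h/BTU

6.88 ft²·°F·h/BTU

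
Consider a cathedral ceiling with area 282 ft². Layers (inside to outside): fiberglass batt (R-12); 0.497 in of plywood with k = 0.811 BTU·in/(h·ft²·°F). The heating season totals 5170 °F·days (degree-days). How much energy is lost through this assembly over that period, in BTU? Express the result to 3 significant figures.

0.497/0.811 = 0.6128
R_total = 12 + 0.6128 = 12.61 ft²·°F·h/BTU
E = A × HDD × 24 / R = 282 × 5170 × 24 / 12.61 = 2774000 BTU

2770000 BTU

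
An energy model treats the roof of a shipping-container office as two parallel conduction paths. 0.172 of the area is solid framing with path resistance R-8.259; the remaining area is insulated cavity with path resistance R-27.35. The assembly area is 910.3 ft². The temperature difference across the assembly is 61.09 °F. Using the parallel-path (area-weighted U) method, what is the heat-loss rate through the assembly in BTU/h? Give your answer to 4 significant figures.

U_eff = 0.828/27.35 + 0.172/8.259 = 0.030274 + 0.020826 = 0.0511
R_eff = 1/U_eff = 19.569 ft²·°F·h/BTU
Q = 910.3 × 61.09 / 19.569 = 2841.7 BTU/h

2842 BTU/h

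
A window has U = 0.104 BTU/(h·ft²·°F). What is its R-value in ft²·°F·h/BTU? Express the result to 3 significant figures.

9.62 ft²·°F·h/BTU

R = 1/U = 1/0.104 = 9.615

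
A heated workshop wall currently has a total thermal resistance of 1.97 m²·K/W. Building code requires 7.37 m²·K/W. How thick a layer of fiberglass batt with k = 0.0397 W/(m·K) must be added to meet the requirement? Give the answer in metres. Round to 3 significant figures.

ΔR = 7.37 − 1.97 = 5.4 m²·K/W
L = ΔR × k = 5.4 × 0.0397 = 0.2144 m

0.214 m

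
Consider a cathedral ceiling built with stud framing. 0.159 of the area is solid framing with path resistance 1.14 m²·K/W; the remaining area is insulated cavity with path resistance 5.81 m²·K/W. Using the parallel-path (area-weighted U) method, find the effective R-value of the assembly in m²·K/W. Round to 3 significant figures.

U_eff = 0.841/5.81 + 0.159/1.14 = 0.1448 + 0.1395 = 0.2842
R_eff = 1/U_eff = 3.518 m²·K/W

3.52 m²·K/W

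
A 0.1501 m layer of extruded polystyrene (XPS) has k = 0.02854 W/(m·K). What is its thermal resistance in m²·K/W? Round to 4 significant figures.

5.259 m²·K/W

R = L/k = 0.1501/0.02854 = 5.2593 m²·K/W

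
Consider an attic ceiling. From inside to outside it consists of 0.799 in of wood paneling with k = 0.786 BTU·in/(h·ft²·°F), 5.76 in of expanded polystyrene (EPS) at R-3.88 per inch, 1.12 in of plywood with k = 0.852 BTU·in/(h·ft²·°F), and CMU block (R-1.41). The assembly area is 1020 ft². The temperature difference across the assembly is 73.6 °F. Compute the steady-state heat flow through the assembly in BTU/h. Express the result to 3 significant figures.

2880 BTU/h

0.799/0.786 = 1.017
5.76 × 3.88 = 22.35
1.12/0.852 = 1.315
R_total = 1.017 + 22.35 + 1.315 + 1.41 = 26.09 ft²·°F·h/BTU
Q = A·ΔT/R = 1020 × 73.6 / 26.09 = 2877 BTU/h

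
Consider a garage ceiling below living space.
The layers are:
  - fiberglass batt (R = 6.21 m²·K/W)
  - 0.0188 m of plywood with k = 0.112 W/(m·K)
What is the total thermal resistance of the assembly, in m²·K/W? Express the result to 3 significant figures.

0.0188/0.112 = 0.1679
R_total = 6.21 + 0.1679 = 6.378 m²·K/W

6.38 m²·K/W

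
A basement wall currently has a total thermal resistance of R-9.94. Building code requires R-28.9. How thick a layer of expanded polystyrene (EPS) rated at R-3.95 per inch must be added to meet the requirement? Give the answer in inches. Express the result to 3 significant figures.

ΔR = 28.9 − 9.94 = 18.96 ft²·°F·h/BTU
L = ΔR / (R/in) = 18.96/3.95 = 4.8 in

4.80 in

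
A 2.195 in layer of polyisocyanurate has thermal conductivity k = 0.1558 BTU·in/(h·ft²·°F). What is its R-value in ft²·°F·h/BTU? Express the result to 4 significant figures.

R = L/k = 2.195/0.1558 = 14.089 ft²·°F·h/BTU

14.09 ft²·°F·h/BTU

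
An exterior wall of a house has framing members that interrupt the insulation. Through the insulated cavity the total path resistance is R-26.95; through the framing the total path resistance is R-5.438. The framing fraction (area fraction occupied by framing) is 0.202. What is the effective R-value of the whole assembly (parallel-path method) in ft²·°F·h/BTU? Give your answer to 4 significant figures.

14.98 ft²·°F·h/BTU

U_eff = 0.798/26.95 + 0.202/5.438 = 0.02961 + 0.037146 = 0.066756
R_eff = 1/U_eff = 14.98 ft²·°F·h/BTU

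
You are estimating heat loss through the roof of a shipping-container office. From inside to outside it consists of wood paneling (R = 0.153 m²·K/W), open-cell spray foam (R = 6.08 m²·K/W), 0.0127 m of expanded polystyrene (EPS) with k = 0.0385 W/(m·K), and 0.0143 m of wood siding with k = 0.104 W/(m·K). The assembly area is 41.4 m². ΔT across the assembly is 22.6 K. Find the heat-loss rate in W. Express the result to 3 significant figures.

140 W

0.0127/0.0385 = 0.3299
0.0143/0.104 = 0.1375
R_total = 0.153 + 6.08 + 0.3299 + 0.1375 = 6.7 m²·K/W
Q = A·ΔT/R = 41.4 × 22.6 / 6.7 = 139.6 W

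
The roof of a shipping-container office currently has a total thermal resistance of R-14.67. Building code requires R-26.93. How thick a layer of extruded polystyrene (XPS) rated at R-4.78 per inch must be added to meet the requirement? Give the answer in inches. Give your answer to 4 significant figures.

ΔR = 26.93 − 14.67 = 12.26 ft²·°F·h/BTU
L = ΔR / (R/in) = 12.26/4.78 = 2.5649 in

2.565 in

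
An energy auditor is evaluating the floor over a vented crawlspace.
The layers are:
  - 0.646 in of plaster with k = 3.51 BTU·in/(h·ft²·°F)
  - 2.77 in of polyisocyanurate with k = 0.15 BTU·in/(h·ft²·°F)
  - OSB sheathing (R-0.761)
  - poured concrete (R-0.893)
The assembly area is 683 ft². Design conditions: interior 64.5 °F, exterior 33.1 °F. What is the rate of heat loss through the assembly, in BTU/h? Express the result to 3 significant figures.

0.646/3.51 = 0.184
2.77/0.15 = 18.47
R_total = 0.184 + 18.47 + 0.761 + 0.893 = 20.3 ft²·°F·h/BTU
Q = A·ΔT/R = 683 × (64.5 − 33.1) / 20.3 = 1056 BTU/h

1060 BTU/h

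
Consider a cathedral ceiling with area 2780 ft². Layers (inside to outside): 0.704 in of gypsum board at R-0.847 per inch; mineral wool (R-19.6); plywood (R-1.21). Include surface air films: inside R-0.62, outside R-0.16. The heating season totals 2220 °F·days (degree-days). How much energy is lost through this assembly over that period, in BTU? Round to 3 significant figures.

0.704 × 0.847 = 0.5963
R_total = 0.62 + 0.5963 + 19.6 + 1.21 + 0.16 = 22.19 ft²·°F·h/BTU
E = A × HDD × 24 / R = 2780 × 2220 × 24 / 22.19 = 6676000 BTU

6680000 BTU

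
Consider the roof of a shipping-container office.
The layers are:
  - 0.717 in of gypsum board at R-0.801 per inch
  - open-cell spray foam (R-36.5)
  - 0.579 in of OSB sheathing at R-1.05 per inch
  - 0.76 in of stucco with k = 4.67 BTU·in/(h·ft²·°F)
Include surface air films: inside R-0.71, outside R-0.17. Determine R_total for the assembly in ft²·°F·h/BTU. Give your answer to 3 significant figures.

38.7 ft²·°F·h/BTU

0.717 × 0.801 = 0.5743
0.579 × 1.05 = 0.6079
0.76/4.67 = 0.1627
R_total = 0.71 + 0.5743 + 36.5 + 0.6079 + 0.1627 + 0.17 = 38.73 ft²·°F·h/BTU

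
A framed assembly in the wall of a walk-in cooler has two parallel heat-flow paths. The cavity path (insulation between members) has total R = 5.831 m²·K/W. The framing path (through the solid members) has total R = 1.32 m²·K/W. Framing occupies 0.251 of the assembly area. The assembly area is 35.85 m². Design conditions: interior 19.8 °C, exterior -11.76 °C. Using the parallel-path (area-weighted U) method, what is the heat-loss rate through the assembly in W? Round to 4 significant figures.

U_eff = 0.749/5.831 + 0.251/1.32 = 0.12845 + 0.19015 = 0.3186
R_eff = 1/U_eff = 3.1387 m²·K/W
Q = 35.85 × (19.8 − (-11.76)) / 3.1387 = 360.48 W

360.5 W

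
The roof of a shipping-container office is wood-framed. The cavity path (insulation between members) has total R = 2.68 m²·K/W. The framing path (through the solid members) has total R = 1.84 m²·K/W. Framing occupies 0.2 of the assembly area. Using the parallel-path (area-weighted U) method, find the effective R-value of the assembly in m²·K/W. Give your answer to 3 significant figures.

2.46 m²·K/W

U_eff = 0.8/2.68 + 0.2/1.84 = 0.2985 + 0.1087 = 0.4072
R_eff = 1/U_eff = 2.456 m²·K/W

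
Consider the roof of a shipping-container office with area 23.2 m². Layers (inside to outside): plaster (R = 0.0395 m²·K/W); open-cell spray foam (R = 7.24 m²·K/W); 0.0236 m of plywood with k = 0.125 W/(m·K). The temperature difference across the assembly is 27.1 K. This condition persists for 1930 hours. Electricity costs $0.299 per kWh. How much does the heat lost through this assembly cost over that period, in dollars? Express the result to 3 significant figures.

48.6 dollars

0.0236/0.125 = 0.1888
R_total = 0.0395 + 7.24 + 0.1888 = 7.468 m²·K/W
Q = 23.2 × 27.1 / 7.468 = 84.19 W
E = 84.19 W × 1930 h / 1000 = 162.5 kWh
Cost = 162.5 × 0.299 = $48.58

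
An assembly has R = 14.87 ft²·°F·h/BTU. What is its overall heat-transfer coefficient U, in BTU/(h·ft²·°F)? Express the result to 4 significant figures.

0.06725 BTU/(h·ft²·°F)

U = 1/R = 1/14.87 = 0.067249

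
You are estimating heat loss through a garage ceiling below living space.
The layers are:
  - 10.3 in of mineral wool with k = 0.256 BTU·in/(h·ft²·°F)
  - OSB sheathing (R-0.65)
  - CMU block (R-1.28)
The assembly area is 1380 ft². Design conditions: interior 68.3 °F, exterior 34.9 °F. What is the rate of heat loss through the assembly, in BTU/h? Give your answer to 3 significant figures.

1090 BTU/h

10.3/0.256 = 40.23
R_total = 40.23 + 0.65 + 1.28 = 42.16 ft²·°F·h/BTU
Q = A·ΔT/R = 1380 × (68.3 − 34.9) / 42.16 = 1093 BTU/h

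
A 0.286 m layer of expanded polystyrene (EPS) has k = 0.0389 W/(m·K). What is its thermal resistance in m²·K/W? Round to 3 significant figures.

7.35 m²·K/W

R = L/k = 0.286/0.0389 = 7.352 m²·K/W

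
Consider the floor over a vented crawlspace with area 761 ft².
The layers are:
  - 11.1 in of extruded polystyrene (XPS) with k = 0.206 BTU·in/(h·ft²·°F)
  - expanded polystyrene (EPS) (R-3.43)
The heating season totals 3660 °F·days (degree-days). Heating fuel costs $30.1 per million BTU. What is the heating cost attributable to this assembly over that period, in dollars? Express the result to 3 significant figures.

11.1/0.206 = 53.88
R_total = 53.88 + 3.43 = 57.31 ft²·°F·h/BTU
E = A × HDD × 24 / R = 761 × 3660 × 24 / 57.31 = 1166000 BTU
Cost = 1166000/10⁶ × 30.1 = $35.11

35.1 dollars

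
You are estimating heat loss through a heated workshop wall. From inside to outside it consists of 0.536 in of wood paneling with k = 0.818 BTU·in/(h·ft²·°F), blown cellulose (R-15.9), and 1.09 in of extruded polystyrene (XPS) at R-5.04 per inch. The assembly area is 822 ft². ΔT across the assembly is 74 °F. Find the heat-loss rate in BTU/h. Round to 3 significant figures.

2760 BTU/h

0.536/0.818 = 0.6553
1.09 × 5.04 = 5.494
R_total = 0.6553 + 15.9 + 5.494 = 22.05 ft²·°F·h/BTU
Q = A·ΔT/R = 822 × 74 / 22.05 = 2759 BTU/h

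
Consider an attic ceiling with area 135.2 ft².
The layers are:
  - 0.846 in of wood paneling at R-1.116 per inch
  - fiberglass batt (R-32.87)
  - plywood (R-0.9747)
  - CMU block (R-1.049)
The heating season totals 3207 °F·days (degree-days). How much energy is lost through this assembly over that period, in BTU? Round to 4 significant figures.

0.846 × 1.116 = 0.94414
R_total = 0.94414 + 32.87 + 0.9747 + 1.049 = 35.838 ft²·°F·h/BTU
E = A × HDD × 24 / R = 135.2 × 3207 × 24 / 35.838 = 290370 BTU

290400 BTU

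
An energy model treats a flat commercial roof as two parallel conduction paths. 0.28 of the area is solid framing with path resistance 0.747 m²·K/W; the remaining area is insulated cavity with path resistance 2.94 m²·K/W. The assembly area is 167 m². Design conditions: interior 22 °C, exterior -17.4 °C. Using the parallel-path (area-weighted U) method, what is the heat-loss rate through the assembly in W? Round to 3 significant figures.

U_eff = 0.72/2.94 + 0.28/0.747 = 0.2449 + 0.3748 = 0.6197
R_eff = 1/U_eff = 1.614 m²·K/W
Q = 167 × (22 − (-17.4)) / 1.614 = 4078 W

4080 W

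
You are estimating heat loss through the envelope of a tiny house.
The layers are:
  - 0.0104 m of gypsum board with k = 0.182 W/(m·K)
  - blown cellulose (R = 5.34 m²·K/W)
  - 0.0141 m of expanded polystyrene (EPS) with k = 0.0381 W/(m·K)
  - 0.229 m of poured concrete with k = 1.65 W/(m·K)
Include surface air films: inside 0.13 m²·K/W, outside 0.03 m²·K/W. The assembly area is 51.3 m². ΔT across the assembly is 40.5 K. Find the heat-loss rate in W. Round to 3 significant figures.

0.0104/0.182 = 0.05714
0.0141/0.0381 = 0.3701
0.229/1.65 = 0.1388
R_total = 0.13 + 0.05714 + 5.34 + 0.3701 + 0.1388 + 0.03 = 6.066 m²·K/W
Q = A·ΔT/R = 51.3 × 40.5 / 6.066 = 342.5 W

343 W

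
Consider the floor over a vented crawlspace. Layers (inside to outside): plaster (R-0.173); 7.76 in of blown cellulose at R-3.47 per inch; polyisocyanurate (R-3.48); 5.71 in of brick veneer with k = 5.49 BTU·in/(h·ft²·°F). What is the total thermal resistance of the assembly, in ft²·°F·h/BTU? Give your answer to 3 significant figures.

31.6 ft²·°F·h/BTU

7.76 × 3.47 = 26.93
5.71/5.49 = 1.04
R_total = 0.173 + 26.93 + 3.48 + 1.04 = 31.62 ft²·°F·h/BTU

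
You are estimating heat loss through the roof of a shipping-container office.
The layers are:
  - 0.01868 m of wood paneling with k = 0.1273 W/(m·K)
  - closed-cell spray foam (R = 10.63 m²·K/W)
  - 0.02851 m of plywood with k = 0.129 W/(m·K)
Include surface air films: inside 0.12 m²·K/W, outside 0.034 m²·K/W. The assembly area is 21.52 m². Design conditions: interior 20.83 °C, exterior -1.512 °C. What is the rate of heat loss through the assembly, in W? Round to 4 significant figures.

0.01868/0.1273 = 0.14674
0.02851/0.129 = 0.22101
R_total = 0.12 + 0.14674 + 10.63 + 0.22101 + 0.034 = 11.152 m²·K/W
Q = A·ΔT/R = 21.52 × (20.83 − (-1.512)) / 11.152 = 43.114 W

43.11 W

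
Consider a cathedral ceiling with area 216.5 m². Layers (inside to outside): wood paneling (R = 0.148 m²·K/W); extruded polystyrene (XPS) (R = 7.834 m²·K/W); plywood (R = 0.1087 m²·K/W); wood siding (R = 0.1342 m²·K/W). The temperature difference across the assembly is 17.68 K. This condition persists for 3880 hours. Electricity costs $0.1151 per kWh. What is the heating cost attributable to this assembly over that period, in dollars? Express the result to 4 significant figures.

207.8 dollars

R_total = 0.148 + 7.834 + 0.1087 + 0.1342 = 8.2249 m²·K/W
Q = 216.5 × 17.68 / 8.2249 = 465.38 W
E = 465.38 W × 3880 h / 1000 = 1805.7 kWh
Cost = 1805.7 × 0.1151 = $207.83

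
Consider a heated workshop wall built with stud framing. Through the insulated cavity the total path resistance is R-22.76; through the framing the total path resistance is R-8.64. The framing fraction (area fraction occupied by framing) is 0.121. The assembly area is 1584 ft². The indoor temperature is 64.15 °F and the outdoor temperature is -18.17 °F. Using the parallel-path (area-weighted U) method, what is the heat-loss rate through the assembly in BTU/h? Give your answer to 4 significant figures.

6862 BTU/h

U_eff = 0.879/22.76 + 0.121/8.64 = 0.03862 + 0.014005 = 0.052625
R_eff = 1/U_eff = 19.002 ft²·°F·h/BTU
Q = 1584 × (64.15 − (-18.17)) / 19.002 = 6862 BTU/h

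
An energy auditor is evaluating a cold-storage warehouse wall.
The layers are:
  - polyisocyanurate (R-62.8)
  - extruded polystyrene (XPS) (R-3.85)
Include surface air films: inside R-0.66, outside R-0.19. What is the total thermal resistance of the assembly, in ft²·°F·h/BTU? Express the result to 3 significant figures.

R_total = 0.66 + 62.8 + 3.85 + 0.19 = 67.5 ft²·°F·h/BTU

67.5 ft²·°F·h/BTU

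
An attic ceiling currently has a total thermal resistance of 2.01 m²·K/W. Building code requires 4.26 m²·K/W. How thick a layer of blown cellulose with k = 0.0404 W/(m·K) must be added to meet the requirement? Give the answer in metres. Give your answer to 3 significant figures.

0.0909 m

ΔR = 4.26 − 2.01 = 2.25 m²·K/W
L = ΔR × k = 2.25 × 0.0404 = 0.0909 m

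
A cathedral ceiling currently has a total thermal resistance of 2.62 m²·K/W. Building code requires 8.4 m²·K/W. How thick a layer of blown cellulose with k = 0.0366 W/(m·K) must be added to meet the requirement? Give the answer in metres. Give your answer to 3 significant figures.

ΔR = 8.4 − 2.62 = 5.78 m²·K/W
L = ΔR × k = 5.78 × 0.0366 = 0.2115 m

0.212 m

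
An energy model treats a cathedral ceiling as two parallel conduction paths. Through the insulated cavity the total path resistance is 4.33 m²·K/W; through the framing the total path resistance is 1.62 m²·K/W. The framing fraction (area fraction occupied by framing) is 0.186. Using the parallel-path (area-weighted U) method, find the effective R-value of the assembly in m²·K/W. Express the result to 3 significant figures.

U_eff = 0.814/4.33 + 0.186/1.62 = 0.188 + 0.1148 = 0.3028
R_eff = 1/U_eff = 3.302 m²·K/W

3.30 m²·K/W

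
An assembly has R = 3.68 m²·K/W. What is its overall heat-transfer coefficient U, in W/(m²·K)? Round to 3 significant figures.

0.272 W/(m²·K)

U = 1/R = 1/3.68 = 0.2717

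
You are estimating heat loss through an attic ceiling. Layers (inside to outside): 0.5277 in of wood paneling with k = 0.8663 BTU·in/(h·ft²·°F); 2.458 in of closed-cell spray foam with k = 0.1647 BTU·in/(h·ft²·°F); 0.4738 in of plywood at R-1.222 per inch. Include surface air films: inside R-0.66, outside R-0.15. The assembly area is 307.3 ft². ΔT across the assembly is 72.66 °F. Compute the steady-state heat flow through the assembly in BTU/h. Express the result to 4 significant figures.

0.5277/0.8663 = 0.60914
2.458/0.1647 = 14.924
0.4738 × 1.222 = 0.57898
R_total = 0.66 + 0.60914 + 14.924 + 0.57898 + 0.15 = 16.922 ft²·°F·h/BTU
Q = A·ΔT/R = 307.3 × 72.66 / 16.922 = 1319.5 BTU/h

1319 BTU/h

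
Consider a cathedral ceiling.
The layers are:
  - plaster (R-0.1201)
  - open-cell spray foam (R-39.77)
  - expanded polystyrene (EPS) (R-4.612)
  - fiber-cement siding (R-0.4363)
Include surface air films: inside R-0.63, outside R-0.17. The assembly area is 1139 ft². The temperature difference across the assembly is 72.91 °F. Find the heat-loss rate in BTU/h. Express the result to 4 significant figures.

R_total = 0.63 + 0.1201 + 39.77 + 4.612 + 0.4363 + 0.17 = 45.738 ft²·°F·h/BTU
Q = A·ΔT/R = 1139 × 72.91 / 45.738 = 1815.6 BTU/h

1816 BTU/h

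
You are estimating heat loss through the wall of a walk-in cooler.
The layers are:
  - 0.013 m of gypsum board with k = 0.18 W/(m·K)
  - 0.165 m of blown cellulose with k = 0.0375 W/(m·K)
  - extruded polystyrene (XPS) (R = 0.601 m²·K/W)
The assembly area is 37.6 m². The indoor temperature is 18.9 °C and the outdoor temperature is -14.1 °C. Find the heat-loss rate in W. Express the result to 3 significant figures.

0.013/0.18 = 0.07222
0.165/0.0375 = 4.4
R_total = 0.07222 + 4.4 + 0.601 = 5.073 m²·K/W
Q = A·ΔT/R = 37.6 × (18.9 − (-14.1)) / 5.073 = 244.6 W

245 W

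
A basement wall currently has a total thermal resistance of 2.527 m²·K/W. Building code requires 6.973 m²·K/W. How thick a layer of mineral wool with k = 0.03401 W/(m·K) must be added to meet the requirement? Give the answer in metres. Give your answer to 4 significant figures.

0.1512 m

ΔR = 6.973 − 2.527 = 4.446 m²·K/W
L = ΔR × k = 4.446 × 0.03401 = 0.15121 m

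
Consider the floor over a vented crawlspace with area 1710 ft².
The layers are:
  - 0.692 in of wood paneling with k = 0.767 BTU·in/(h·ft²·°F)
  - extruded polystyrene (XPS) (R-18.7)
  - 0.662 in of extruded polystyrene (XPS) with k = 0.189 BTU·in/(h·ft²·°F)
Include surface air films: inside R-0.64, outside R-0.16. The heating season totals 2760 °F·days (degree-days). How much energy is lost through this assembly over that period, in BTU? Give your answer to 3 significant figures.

4740000 BTU

0.692/0.767 = 0.9022
0.662/0.189 = 3.503
R_total = 0.64 + 0.9022 + 18.7 + 3.503 + 0.16 = 23.9 ft²·°F·h/BTU
E = A × HDD × 24 / R = 1710 × 2760 × 24 / 23.9 = 4738000 BTU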